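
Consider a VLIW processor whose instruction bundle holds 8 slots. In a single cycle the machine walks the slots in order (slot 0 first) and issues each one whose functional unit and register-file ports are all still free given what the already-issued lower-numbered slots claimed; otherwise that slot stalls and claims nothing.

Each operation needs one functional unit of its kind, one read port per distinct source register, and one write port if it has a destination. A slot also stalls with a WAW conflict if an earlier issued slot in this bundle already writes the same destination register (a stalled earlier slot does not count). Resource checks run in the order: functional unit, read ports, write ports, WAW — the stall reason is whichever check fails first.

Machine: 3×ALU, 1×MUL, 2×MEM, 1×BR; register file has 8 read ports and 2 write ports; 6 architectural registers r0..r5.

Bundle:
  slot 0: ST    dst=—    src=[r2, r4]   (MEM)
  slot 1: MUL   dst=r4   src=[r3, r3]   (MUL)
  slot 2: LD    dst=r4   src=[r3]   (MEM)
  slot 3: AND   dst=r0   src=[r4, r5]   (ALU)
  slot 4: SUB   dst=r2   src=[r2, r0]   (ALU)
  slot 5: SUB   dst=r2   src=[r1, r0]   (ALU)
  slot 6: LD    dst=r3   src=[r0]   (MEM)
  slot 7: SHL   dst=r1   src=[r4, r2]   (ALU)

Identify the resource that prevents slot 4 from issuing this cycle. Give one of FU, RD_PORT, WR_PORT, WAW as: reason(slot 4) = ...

  0. MEM ⇒ go  {3A/1Mu/1Ld/1B | 6r 2w}
  1. MUL→r4 ⇒ go  {3A/0Mu/1Ld/1B | 5r 1w}
  2. MEM→r4 ⇒ no(WAW)  {3A/0Mu/1Ld/1B | 5r 1w}
  3. ALU→r0 ⇒ go  {2A/0Mu/1Ld/1B | 3r 0w}
  4. ALU→r2 ⇒ no(WR_PORT)  {2A/0Mu/1Ld/1B | 3r 0w}
  5. ALU→r2 ⇒ no(WR_PORT)  {2A/0Mu/1Ld/1B | 3r 0w}
  6. MEM→r3 ⇒ no(WR_PORT)  {2A/0Mu/1Ld/1B | 3r 0w}
  7. ALU→r1 ⇒ no(WR_PORT)  {2A/0Mu/1Ld/1B | 3r 0w}

reason(slot 4) = WR_PORT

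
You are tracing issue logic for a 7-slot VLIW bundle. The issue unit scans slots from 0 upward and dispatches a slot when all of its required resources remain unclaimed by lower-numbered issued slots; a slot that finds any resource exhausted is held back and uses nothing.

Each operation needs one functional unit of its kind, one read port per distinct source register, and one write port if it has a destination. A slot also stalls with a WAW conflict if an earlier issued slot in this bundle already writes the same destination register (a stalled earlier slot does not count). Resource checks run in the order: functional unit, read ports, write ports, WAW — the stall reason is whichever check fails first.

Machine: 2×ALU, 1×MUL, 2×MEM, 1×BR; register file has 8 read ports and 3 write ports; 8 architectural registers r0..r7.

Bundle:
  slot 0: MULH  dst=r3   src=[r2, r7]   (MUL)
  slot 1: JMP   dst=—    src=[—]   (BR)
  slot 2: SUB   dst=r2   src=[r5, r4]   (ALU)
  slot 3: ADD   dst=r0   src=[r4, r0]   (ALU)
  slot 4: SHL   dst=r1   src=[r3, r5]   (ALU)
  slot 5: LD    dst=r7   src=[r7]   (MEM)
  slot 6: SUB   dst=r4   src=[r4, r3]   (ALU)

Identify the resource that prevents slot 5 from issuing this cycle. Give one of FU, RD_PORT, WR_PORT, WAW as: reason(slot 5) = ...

  0. MUL→r3 ⇒ go  {2A/0Mu/2Ld/1B | 6r 2w}
  1. BR ⇒ go  {2A/0Mu/2Ld/0B | 6r 2w}
  2. ALU→r2 ⇒ go  {1A/0Mu/2Ld/0B | 4r 1w}
  3. ALU→r0 ⇒ go  {0A/0Mu/2Ld/0B | 2r 0w}
  4. ALU→r1 ⇒ no(FU)  {0A/0Mu/2Ld/0B | 2r 0w}
  5. MEM→r7 ⇒ no(WR_PORT)  {0A/0Mu/2Ld/0B | 2r 0w}
  6. ALU→r4 ⇒ no(FU)  {0A/0Mu/2Ld/0B | 2r 0w}

reason(slot 5) = WR_PORT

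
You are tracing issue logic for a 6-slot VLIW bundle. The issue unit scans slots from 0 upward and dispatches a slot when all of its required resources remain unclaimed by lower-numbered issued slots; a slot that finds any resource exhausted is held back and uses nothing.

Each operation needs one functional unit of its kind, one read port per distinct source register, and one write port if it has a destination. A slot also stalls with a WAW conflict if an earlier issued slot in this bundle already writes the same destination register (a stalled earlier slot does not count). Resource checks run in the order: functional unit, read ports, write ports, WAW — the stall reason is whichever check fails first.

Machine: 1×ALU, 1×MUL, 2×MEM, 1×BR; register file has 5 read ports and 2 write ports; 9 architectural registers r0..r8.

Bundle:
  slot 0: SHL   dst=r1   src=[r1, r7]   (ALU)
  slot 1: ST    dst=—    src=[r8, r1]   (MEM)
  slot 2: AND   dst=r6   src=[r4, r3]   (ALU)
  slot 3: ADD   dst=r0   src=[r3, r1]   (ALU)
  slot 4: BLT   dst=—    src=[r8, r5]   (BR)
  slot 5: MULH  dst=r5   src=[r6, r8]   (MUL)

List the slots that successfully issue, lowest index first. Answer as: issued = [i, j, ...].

(0) want 1×ALU +2rd +1wr — yes → AL0|MU1|ME2|BR1|rd3|wr1
(1) want 1×MEM +2rd +0wr — yes → AL0|MU1|ME1|BR1|rd1|wr1
(2) want 1×ALU +2rd +1wr — FU → AL0|MU1|ME1|BR1|rd1|wr1
(3) want 1×ALU +2rd +1wr — FU → AL0|MU1|ME1|BR1|rd1|wr1
(4) want 1×BR +2rd +0wr — RD_PORT → AL0|MU1|ME1|BR1|rd1|wr1
(5) want 1×MUL +2rd +1wr — RD_PORT → AL0|MU1|ME1|BR1|rd1|wr1

issued = [0, 1]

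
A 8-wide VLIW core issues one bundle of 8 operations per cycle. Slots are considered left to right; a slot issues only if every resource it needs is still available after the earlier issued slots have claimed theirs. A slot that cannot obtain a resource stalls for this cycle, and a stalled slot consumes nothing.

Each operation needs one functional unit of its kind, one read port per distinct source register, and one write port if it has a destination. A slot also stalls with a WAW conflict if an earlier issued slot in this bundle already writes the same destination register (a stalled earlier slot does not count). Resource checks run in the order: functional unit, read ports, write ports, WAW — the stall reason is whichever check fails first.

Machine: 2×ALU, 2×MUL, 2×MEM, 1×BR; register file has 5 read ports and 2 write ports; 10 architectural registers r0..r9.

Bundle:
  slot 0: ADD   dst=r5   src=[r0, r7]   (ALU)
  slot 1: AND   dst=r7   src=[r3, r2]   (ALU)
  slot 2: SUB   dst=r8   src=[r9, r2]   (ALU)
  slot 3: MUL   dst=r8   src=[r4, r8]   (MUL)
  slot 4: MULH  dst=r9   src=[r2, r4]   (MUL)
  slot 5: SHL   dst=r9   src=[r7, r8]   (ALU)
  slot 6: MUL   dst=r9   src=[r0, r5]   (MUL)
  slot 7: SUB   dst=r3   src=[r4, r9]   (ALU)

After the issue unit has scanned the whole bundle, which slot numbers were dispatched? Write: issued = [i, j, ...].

issued = [0, 1]

slot 0 (ALU): ISSUE — free A1,Mu2,Ld2,B1 rp3 wp1
slot 1 (ALU): ISSUE — free A0,Mu2,Ld2,B1 rp1 wp0
slot 2 (ALU): stall FU — free A0,Mu2,Ld2,B1 rp1 wp0
slot 3 (MUL): stall RD_PORT — free A0,Mu2,Ld2,B1 rp1 wp0
slot 4 (MUL): stall RD_PORT — free A0,Mu2,Ld2,B1 rp1 wp0
slot 5 (ALU): stall FU — free A0,Mu2,Ld2,B1 rp1 wp0
slot 6 (MUL): stall RD_PORT — free A0,Mu2,Ld2,B1 rp1 wp0
slot 7 (ALU): stall FU — free A0,Mu2,Ld2,B1 rp1 wp0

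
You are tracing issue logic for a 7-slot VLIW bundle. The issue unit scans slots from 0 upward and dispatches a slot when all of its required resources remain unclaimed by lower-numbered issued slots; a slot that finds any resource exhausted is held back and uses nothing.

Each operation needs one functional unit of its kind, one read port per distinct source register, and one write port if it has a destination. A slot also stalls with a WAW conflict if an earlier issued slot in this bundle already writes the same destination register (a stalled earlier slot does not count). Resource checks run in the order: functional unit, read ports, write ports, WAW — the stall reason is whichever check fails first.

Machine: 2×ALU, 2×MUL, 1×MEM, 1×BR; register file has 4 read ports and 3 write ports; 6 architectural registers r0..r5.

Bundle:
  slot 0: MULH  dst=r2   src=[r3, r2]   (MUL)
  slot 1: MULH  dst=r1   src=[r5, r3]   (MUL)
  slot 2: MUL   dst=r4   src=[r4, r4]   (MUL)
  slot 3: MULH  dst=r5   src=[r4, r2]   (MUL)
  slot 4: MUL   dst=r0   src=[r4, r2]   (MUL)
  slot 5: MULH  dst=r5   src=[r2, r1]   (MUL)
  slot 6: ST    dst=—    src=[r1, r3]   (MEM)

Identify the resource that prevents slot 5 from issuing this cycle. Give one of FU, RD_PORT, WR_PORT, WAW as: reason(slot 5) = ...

[0] MUL needs rd=2 wr=1: ok; after: ALU=2 MUL=1 MEM=1 BR=1, R=2, W=2
[1] MUL needs rd=2 wr=1: ok; after: ALU=2 MUL=0 MEM=1 BR=1, R=0, W=1
[2] MUL needs rd=1 wr=1: FU; after: ALU=2 MUL=0 MEM=1 BR=1, R=0, W=1
[3] MUL needs rd=2 wr=1: FU; after: ALU=2 MUL=0 MEM=1 BR=1, R=0, W=1
[4] MUL needs rd=2 wr=1: FU; after: ALU=2 MUL=0 MEM=1 BR=1, R=0, W=1
[5] MUL needs rd=2 wr=1: FU; after: ALU=2 MUL=0 MEM=1 BR=1, R=0, W=1
[6] MEM needs rd=2 wr=0: RD_PORT; after: ALU=2 MUL=0 MEM=1 BR=1, R=0, W=1

reason(slot 5) = FU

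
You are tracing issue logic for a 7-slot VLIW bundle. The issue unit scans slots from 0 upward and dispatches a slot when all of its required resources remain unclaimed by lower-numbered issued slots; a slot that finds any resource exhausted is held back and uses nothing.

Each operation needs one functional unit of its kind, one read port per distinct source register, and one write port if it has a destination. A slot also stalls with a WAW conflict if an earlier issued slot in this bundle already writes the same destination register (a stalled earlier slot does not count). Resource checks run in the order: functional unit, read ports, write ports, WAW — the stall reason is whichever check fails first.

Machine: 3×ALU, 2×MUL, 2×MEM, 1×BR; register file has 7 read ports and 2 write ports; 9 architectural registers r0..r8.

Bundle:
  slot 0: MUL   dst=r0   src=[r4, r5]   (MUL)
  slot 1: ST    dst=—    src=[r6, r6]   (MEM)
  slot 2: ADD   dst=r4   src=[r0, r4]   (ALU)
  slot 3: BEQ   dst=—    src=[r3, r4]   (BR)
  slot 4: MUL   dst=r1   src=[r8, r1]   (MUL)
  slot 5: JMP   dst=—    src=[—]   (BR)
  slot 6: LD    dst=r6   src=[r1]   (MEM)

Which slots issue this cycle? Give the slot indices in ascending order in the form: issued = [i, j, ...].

issued = [0, 1, 2, 3]

[0] MUL needs rd=2 wr=1: ok; after: ALU=3 MUL=1 MEM=2 BR=1, R=5, W=1
[1] MEM needs rd=1 wr=0: ok; after: ALU=3 MUL=1 MEM=1 BR=1, R=4, W=1
[2] ALU needs rd=2 wr=1: ok; after: ALU=2 MUL=1 MEM=1 BR=1, R=2, W=0
[3] BR needs rd=2 wr=0: ok; after: ALU=2 MUL=1 MEM=1 BR=0, R=0, W=0
[4] MUL needs rd=2 wr=1: RD_PORT; after: ALU=2 MUL=1 MEM=1 BR=0, R=0, W=0
[5] BR needs rd=0 wr=0: FU; after: ALU=2 MUL=1 MEM=1 BR=0, R=0, W=0
[6] MEM needs rd=1 wr=1: RD_PORT; after: ALU=2 MUL=1 MEM=1 BR=0, R=0, W=0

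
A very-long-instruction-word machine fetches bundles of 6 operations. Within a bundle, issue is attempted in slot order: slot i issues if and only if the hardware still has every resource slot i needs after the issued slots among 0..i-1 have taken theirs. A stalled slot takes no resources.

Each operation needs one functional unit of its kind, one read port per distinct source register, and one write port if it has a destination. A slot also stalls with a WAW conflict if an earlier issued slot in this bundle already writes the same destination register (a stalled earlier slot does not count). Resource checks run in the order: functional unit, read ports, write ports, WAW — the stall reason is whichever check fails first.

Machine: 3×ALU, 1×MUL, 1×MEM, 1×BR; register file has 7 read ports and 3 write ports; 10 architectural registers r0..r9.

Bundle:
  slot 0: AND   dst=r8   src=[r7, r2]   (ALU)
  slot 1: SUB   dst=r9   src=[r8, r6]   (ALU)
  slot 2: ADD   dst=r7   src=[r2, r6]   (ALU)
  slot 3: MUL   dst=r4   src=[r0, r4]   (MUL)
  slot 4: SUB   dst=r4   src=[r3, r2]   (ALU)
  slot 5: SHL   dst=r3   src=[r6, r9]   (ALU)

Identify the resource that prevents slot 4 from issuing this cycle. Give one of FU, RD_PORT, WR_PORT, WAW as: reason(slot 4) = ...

[0] ALU needs rd=2 wr=1: ok; after: ALU=2 MUL=1 MEM=1 BR=1, R=5, W=2
[1] ALU needs rd=2 wr=1: ok; after: ALU=1 MUL=1 MEM=1 BR=1, R=3, W=1
[2] ALU needs rd=2 wr=1: ok; after: ALU=0 MUL=1 MEM=1 BR=1, R=1, W=0
[3] MUL needs rd=2 wr=1: RD_PORT; after: ALU=0 MUL=1 MEM=1 BR=1, R=1, W=0
[4] ALU needs rd=2 wr=1: FU; after: ALU=0 MUL=1 MEM=1 BR=1, R=1, W=0
[5] ALU needs rd=2 wr=1: FU; after: ALU=0 MUL=1 MEM=1 BR=1, R=1, W=0

reason(slot 4) = FU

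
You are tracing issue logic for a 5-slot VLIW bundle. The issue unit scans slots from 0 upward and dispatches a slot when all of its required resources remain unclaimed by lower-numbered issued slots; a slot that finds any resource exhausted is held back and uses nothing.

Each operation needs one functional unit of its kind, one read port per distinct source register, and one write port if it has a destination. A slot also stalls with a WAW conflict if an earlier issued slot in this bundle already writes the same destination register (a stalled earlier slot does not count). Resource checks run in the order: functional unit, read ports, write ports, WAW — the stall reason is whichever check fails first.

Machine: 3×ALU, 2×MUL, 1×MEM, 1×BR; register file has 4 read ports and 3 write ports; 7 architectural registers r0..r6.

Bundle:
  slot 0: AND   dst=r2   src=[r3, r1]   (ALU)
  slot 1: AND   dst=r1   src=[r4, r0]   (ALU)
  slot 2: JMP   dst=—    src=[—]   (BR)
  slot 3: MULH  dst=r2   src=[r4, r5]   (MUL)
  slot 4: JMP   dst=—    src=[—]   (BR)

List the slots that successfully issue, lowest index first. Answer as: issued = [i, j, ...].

issued = [0, 1, 2]

[0] ALU needs rd=2 wr=1: ok; after: ALU=2 MUL=2 MEM=1 BR=1, R=2, W=2
[1] ALU needs rd=2 wr=1: ok; after: ALU=1 MUL=2 MEM=1 BR=1, R=0, W=1
[2] BR needs rd=0 wr=0: ok; after: ALU=1 MUL=2 MEM=1 BR=0, R=0, W=1
[3] MUL needs rd=2 wr=1: RD_PORT; after: ALU=1 MUL=2 MEM=1 BR=0, R=0, W=1
[4] BR needs rd=0 wr=0: FU; after: ALU=1 MUL=2 MEM=1 BR=0, R=0, W=1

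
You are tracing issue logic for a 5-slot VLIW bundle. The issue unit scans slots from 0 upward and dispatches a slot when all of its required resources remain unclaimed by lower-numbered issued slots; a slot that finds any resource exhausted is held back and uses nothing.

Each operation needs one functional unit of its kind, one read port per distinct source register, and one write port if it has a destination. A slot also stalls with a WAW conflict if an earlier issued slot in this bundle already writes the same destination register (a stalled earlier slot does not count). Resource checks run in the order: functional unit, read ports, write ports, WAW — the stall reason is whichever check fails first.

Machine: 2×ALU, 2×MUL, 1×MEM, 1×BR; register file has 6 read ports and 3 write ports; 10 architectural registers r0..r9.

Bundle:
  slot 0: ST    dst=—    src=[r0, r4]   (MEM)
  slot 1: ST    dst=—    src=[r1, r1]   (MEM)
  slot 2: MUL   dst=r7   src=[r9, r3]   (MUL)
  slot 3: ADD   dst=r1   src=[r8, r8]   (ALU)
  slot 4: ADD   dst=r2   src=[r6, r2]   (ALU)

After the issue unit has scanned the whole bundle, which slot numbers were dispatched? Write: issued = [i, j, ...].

slot 0 (MEM): ISSUE — free A2,Mu2,Ld0,B1 rp4 wp3
slot 1 (MEM): stall FU — free A2,Mu2,Ld0,B1 rp4 wp3
slot 2 (MUL): ISSUE — free A2,Mu1,Ld0,B1 rp2 wp2
slot 3 (ALU): ISSUE — free A1,Mu1,Ld0,B1 rp1 wp1
slot 4 (ALU): stall RD_PORT — free A1,Mu1,Ld0,B1 rp1 wp1

issued = [0, 2, 3]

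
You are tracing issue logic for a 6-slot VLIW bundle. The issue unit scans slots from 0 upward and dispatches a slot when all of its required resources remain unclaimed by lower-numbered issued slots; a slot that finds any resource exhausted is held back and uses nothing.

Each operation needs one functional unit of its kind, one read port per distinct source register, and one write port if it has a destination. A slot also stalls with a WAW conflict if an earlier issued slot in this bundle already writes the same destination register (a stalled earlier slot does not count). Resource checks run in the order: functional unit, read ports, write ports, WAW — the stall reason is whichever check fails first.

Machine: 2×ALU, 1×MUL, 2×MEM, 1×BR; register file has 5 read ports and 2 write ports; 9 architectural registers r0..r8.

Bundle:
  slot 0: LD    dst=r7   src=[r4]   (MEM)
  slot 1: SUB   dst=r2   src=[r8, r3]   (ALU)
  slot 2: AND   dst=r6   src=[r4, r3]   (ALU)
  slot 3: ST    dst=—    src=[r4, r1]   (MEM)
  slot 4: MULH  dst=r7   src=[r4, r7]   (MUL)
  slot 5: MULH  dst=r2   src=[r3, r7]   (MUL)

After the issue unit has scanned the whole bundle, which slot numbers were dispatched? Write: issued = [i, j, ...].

issued = [0, 1, 3]

#0 MEM src=r4 dispatched  <A:2 Mu:1 Ld:1 B:1 rd:4 wr:1>
#1 ALU src=r8,r3 dispatched  <A:1 Mu:1 Ld:1 B:1 rd:2 wr:0>
#2 ALU src=r4,r3 held:WR_PORT  <A:1 Mu:1 Ld:1 B:1 rd:2 wr:0>
#3 MEM src=r4,r1 dispatched  <A:1 Mu:1 Ld:0 B:1 rd:0 wr:0>
#4 MUL src=r4,r7 held:RD_PORT  <A:1 Mu:1 Ld:0 B:1 rd:0 wr:0>
#5 MUL src=r3,r7 held:RD_PORT  <A:1 Mu:1 Ld:0 B:1 rd:0 wr:0>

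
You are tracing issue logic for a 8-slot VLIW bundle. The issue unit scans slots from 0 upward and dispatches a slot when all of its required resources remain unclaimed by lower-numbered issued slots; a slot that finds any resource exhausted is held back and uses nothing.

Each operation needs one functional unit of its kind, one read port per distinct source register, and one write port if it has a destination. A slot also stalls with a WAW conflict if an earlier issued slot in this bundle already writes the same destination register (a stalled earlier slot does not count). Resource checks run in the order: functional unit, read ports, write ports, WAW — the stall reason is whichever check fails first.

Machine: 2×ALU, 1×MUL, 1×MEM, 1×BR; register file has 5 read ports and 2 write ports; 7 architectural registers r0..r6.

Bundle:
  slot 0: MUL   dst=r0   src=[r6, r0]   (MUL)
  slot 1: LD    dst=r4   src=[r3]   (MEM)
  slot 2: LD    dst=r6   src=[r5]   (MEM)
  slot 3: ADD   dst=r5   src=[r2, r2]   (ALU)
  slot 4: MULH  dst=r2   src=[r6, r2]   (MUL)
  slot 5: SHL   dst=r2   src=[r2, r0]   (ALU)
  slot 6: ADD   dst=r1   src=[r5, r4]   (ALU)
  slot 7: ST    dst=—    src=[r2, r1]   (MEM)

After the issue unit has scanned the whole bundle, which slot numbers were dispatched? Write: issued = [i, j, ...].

slot 0 (MUL): ISSUE — free A2,Mu0,Ld1,B1 rp3 wp1
slot 1 (MEM): ISSUE — free A2,Mu0,Ld0,B1 rp2 wp0
slot 2 (MEM): stall FU — free A2,Mu0,Ld0,B1 rp2 wp0
slot 3 (ALU): stall WR_PORT — free A2,Mu0,Ld0,B1 rp2 wp0
slot 4 (MUL): stall FU — free A2,Mu0,Ld0,B1 rp2 wp0
slot 5 (ALU): stall WR_PORT — free A2,Mu0,Ld0,B1 rp2 wp0
slot 6 (ALU): stall WR_PORT — free A2,Mu0,Ld0,B1 rp2 wp0
slot 7 (MEM): stall FU — free A2,Mu0,Ld0,B1 rp2 wp0

issued = [0, 1]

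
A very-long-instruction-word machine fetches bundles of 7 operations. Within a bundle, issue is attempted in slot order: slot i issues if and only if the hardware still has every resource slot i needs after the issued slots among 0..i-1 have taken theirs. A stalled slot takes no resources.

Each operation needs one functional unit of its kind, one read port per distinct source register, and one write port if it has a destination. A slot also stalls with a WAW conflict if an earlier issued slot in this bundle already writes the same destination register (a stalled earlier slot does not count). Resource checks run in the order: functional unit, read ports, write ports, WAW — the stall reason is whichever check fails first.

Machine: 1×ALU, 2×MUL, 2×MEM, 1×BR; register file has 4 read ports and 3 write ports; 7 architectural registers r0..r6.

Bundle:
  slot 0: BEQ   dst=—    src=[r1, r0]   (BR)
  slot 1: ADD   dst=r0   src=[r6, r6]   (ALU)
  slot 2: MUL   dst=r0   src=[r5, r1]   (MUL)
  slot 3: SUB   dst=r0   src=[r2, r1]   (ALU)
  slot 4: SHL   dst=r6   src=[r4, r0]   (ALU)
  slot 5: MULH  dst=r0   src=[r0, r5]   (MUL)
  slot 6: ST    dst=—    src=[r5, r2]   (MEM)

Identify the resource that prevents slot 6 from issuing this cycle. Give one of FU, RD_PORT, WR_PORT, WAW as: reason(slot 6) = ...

reason(slot 6) = RD_PORT

  0. BR ⇒ go  {1A/2Mu/2Ld/0B | 2r 3w}
  1. ALU→r0 ⇒ go  {0A/2Mu/2Ld/0B | 1r 2w}
  2. MUL→r0 ⇒ no(RD_PORT)  {0A/2Mu/2Ld/0B | 1r 2w}
  3. ALU→r0 ⇒ no(FU)  {0A/2Mu/2Ld/0B | 1r 2w}
  4. ALU→r6 ⇒ no(FU)  {0A/2Mu/2Ld/0B | 1r 2w}
  5. MUL→r0 ⇒ no(RD_PORT)  {0A/2Mu/2Ld/0B | 1r 2w}
  6. MEM ⇒ no(RD_PORT)  {0A/2Mu/2Ld/0B | 1r 2w}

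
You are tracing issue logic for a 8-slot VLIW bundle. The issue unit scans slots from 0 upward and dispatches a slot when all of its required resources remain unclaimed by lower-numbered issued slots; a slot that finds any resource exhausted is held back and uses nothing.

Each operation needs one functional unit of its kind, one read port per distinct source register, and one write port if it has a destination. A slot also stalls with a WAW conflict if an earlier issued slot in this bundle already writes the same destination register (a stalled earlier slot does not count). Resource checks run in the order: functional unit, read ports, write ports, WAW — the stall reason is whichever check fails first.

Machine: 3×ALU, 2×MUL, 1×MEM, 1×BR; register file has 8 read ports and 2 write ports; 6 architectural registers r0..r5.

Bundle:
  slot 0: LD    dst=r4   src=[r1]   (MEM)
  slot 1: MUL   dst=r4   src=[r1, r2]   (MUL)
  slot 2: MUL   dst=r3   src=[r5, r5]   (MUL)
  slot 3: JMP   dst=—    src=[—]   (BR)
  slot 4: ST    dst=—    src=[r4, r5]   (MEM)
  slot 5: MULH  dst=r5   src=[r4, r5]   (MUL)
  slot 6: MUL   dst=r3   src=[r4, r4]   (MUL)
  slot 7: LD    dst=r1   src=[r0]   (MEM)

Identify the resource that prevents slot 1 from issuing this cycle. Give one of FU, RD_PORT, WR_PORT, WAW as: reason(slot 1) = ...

slot 0 (MEM): ISSUE — free A3,Mu2,Ld0,B1 rp7 wp1
slot 1 (MUL): stall WAW — free A3,Mu2,Ld0,B1 rp7 wp1
slot 2 (MUL): ISSUE — free A3,Mu1,Ld0,B1 rp6 wp0
slot 3 (BR): ISSUE — free A3,Mu1,Ld0,B0 rp6 wp0
slot 4 (MEM): stall FU — free A3,Mu1,Ld0,B0 rp6 wp0
slot 5 (MUL): stall WR_PORT — free A3,Mu1,Ld0,B0 rp6 wp0
slot 6 (MUL): stall WR_PORT — free A3,Mu1,Ld0,B0 rp6 wp0
slot 7 (MEM): stall FU — free A3,Mu1,Ld0,B0 rp6 wp0

reason(slot 1) = WAW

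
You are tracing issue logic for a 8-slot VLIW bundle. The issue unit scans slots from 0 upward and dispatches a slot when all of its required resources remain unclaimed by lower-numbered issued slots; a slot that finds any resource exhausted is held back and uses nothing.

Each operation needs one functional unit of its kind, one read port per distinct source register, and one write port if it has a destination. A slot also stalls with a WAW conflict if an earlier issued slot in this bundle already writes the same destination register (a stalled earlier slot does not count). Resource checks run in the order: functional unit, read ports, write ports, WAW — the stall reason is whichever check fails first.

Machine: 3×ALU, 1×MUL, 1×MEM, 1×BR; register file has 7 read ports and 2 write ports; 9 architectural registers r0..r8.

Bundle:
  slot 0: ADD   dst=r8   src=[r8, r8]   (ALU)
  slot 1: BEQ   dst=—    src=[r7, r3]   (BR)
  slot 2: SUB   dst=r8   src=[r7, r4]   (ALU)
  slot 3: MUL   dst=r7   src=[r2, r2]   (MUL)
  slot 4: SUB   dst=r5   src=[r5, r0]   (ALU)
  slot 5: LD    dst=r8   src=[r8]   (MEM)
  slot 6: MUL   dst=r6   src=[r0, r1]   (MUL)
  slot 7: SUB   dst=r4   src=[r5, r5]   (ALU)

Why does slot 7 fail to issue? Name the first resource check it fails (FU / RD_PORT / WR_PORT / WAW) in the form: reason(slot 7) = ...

reason(slot 7) = WR_PORT

slot 0 (ALU): ISSUE — free A2,Mu1,Ld1,B1 rp6 wp1
slot 1 (BR): ISSUE — free A2,Mu1,Ld1,B0 rp4 wp1
slot 2 (ALU): stall WAW — free A2,Mu1,Ld1,B0 rp4 wp1
slot 3 (MUL): ISSUE — free A2,Mu0,Ld1,B0 rp3 wp0
slot 4 (ALU): stall WR_PORT — free A2,Mu0,Ld1,B0 rp3 wp0
slot 5 (MEM): stall WR_PORT — free A2,Mu0,Ld1,B0 rp3 wp0
slot 6 (MUL): stall FU — free A2,Mu0,Ld1,B0 rp3 wp0
slot 7 (ALU): stall WR_PORT — free A2,Mu0,Ld1,B0 rp3 wp0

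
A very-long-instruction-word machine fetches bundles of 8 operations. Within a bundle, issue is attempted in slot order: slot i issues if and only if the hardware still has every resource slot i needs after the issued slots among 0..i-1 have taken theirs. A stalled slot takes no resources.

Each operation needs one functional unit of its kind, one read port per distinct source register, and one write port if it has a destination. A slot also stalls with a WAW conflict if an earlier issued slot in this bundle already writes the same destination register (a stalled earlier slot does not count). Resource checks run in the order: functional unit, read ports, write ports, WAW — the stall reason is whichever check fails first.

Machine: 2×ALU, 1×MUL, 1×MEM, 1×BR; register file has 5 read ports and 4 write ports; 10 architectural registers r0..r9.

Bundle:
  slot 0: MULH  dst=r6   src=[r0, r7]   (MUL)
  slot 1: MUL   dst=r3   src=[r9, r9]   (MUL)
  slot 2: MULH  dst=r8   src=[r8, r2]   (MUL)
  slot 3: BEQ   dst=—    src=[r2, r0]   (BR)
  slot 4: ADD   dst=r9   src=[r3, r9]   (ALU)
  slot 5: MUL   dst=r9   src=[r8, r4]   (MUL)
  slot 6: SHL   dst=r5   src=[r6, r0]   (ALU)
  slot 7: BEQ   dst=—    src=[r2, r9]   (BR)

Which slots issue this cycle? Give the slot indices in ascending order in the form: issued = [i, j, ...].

slot 0 (MUL): ISSUE — free A2,Mu0,Ld1,B1 rp3 wp3
slot 1 (MUL): stall FU — free A2,Mu0,Ld1,B1 rp3 wp3
slot 2 (MUL): stall FU — free A2,Mu0,Ld1,B1 rp3 wp3
slot 3 (BR): ISSUE — free A2,Mu0,Ld1,B0 rp1 wp3
slot 4 (ALU): stall RD_PORT — free A2,Mu0,Ld1,B0 rp1 wp3
slot 5 (MUL): stall FU — free A2,Mu0,Ld1,B0 rp1 wp3
slot 6 (ALU): stall RD_PORT — free A2,Mu0,Ld1,B0 rp1 wp3
slot 7 (BR): stall FU — free A2,Mu0,Ld1,B0 rp1 wp3

issued = [0, 3]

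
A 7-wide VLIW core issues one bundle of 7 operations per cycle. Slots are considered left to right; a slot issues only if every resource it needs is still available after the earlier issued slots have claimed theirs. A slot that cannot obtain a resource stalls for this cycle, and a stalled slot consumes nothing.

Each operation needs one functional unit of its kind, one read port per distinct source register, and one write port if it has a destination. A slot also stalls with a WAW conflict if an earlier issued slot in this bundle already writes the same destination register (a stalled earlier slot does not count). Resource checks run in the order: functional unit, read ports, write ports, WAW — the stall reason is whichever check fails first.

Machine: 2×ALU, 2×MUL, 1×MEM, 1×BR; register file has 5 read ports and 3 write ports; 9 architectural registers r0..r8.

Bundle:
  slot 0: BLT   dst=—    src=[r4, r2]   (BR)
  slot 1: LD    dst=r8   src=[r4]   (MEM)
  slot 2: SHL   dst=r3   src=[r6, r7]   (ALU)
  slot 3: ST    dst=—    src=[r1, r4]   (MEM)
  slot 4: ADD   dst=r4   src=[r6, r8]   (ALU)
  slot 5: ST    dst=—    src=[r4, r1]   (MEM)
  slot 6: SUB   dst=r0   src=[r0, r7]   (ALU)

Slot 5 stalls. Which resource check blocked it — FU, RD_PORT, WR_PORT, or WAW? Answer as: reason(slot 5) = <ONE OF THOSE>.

#0 BR src=r4,r2 dispatched  <A:2 Mu:2 Ld:1 B:0 rd:3 wr:3>
#1 MEM src=r4 dispatched  <A:2 Mu:2 Ld:0 B:0 rd:2 wr:2>
#2 ALU src=r6,r7 dispatched  <A:1 Mu:2 Ld:0 B:0 rd:0 wr:1>
#3 MEM src=r1,r4 held:FU  <A:1 Mu:2 Ld:0 B:0 rd:0 wr:1>
#4 ALU src=r6,r8 held:RD_PORT  <A:1 Mu:2 Ld:0 B:0 rd:0 wr:1>
#5 MEM src=r4,r1 held:FU  <A:1 Mu:2 Ld:0 B:0 rd:0 wr:1>
#6 ALU src=r0,r7 held:RD_PORT  <A:1 Mu:2 Ld:0 B:0 rd:0 wr:1>

reason(slot 5) = FU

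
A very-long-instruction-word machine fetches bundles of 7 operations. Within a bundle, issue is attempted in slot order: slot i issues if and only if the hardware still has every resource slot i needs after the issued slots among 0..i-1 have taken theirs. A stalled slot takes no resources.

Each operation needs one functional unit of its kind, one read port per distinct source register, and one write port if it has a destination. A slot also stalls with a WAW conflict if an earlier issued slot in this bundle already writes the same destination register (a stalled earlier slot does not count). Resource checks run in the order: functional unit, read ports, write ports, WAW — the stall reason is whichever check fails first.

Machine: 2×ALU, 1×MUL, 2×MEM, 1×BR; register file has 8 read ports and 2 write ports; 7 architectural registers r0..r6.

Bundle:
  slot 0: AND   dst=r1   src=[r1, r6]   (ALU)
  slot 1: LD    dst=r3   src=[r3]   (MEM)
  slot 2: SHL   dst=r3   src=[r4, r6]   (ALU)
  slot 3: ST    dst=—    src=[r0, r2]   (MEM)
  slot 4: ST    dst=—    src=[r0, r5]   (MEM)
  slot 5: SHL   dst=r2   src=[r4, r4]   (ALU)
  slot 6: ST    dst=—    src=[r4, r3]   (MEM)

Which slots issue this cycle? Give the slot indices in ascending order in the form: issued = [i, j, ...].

issued = [0, 1, 3]

#0 ALU src=r1,r6 dispatched  <A:1 Mu:1 Ld:2 B:1 rd:6 wr:1>
#1 MEM src=r3 dispatched  <A:1 Mu:1 Ld:1 B:1 rd:5 wr:0>
#2 ALU src=r4,r6 held:WR_PORT  <A:1 Mu:1 Ld:1 B:1 rd:5 wr:0>
#3 MEM src=r0,r2 dispatched  <A:1 Mu:1 Ld:0 B:1 rd:3 wr:0>
#4 MEM src=r0,r5 held:FU  <A:1 Mu:1 Ld:0 B:1 rd:3 wr:0>
#5 ALU src=r4,r4 held:WR_PORT  <A:1 Mu:1 Ld:0 B:1 rd:3 wr:0>
#6 MEM src=r4,r3 held:FU  <A:1 Mu:1 Ld:0 B:1 rd:3 wr:0>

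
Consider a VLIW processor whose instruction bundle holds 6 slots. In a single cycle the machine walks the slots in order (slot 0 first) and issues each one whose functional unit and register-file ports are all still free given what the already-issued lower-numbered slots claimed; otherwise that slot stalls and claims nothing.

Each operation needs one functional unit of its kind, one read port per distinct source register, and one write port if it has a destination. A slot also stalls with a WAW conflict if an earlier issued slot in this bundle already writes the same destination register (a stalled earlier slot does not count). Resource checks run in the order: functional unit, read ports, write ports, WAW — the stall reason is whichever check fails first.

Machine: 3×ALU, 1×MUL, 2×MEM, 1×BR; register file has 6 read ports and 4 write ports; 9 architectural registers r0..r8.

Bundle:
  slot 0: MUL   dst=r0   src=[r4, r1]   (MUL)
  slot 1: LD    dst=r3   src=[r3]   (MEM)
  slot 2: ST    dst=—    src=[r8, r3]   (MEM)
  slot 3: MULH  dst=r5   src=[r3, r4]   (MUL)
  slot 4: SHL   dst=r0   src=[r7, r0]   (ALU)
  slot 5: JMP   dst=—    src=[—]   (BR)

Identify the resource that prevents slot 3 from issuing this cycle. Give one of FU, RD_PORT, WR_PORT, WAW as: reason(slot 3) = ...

  0. MUL→r0 ⇒ go  {3A/0Mu/2Ld/1B | 4r 3w}
  1. MEM→r3 ⇒ go  {3A/0Mu/1Ld/1B | 3r 2w}
  2. MEM ⇒ go  {3A/0Mu/0Ld/1B | 1r 2w}
  3. MUL→r5 ⇒ no(FU)  {3A/0Mu/0Ld/1B | 1r 2w}
  4. ALU→r0 ⇒ no(RD_PORT)  {3A/0Mu/0Ld/1B | 1r 2w}
  5. BR ⇒ go  {3A/0Mu/0Ld/0B | 1r 2w}

reason(slot 3) = FU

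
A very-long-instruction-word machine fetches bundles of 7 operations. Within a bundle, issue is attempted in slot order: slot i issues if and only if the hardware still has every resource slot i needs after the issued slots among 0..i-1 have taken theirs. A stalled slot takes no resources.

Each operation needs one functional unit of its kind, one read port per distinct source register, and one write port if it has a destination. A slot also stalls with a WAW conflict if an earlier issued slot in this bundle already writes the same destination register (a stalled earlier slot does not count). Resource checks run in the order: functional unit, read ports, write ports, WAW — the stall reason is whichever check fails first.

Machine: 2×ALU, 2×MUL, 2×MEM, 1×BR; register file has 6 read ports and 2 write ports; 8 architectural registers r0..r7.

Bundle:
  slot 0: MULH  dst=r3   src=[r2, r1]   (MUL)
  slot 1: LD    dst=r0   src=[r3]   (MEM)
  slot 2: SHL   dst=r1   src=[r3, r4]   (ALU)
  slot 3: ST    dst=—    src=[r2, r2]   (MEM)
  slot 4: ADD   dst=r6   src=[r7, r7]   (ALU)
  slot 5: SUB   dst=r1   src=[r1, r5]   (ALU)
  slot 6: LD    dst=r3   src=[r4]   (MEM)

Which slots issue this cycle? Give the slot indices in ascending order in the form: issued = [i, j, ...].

slot 0 (MUL): ISSUE — free A2,Mu1,Ld2,B1 rp4 wp1
slot 1 (MEM): ISSUE — free A2,Mu1,Ld1,B1 rp3 wp0
slot 2 (ALU): stall WR_PORT — free A2,Mu1,Ld1,B1 rp3 wp0
slot 3 (MEM): ISSUE — free A2,Mu1,Ld0,B1 rp2 wp0
slot 4 (ALU): stall WR_PORT — free A2,Mu1,Ld0,B1 rp2 wp0
slot 5 (ALU): stall WR_PORT — free A2,Mu1,Ld0,B1 rp2 wp0
slot 6 (MEM): stall FU — free A2,Mu1,Ld0,B1 rp2 wp0

issued = [0, 1, 3]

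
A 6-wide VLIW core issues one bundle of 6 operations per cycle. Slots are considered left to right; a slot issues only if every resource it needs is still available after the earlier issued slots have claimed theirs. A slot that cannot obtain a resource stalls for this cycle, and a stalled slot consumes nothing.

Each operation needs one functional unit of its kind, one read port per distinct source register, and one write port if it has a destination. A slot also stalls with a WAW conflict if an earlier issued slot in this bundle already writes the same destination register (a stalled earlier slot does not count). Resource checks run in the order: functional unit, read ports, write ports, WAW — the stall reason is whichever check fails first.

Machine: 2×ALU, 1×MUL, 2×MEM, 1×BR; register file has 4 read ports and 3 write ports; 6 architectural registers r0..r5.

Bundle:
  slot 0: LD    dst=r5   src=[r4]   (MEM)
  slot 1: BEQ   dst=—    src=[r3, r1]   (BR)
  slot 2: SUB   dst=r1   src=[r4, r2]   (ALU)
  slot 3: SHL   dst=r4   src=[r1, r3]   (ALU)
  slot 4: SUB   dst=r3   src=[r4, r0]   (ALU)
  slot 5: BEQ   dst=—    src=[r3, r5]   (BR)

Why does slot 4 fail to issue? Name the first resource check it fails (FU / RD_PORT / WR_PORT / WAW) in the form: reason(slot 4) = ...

  0. MEM→r5 ⇒ go  {2A/1Mu/1Ld/1B | 3r 2w}
  1. BR ⇒ go  {2A/1Mu/1Ld/0B | 1r 2w}
  2. ALU→r1 ⇒ no(RD_PORT)  {2A/1Mu/1Ld/0B | 1r 2w}
  3. ALU→r4 ⇒ no(RD_PORT)  {2A/1Mu/1Ld/0B | 1r 2w}
  4. ALU→r3 ⇒ no(RD_PORT)  {2A/1Mu/1Ld/0B | 1r 2w}
  5. BR ⇒ no(FU)  {2A/1Mu/1Ld/0B | 1r 2w}

reason(slot 4) = RD_PORT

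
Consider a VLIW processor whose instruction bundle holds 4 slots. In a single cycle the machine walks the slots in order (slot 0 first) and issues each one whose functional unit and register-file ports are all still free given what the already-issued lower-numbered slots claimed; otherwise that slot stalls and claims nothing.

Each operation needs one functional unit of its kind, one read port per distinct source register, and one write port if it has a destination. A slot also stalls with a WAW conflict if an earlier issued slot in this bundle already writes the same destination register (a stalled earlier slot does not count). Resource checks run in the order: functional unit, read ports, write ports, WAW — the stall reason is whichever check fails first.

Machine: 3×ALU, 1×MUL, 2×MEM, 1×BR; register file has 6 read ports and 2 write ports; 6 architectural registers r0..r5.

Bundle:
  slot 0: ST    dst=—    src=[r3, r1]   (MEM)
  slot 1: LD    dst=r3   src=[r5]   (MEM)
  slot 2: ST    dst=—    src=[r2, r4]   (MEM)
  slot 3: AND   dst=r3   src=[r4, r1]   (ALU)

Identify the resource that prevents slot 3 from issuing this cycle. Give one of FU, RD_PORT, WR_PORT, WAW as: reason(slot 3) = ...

reason(slot 3) = WAW

slot 0 (MEM): ISSUE — free A3,Mu1,Ld1,B1 rp4 wp2
slot 1 (MEM): ISSUE — free A3,Mu1,Ld0,B1 rp3 wp1
slot 2 (MEM): stall FU — free A3,Mu1,Ld0,B1 rp3 wp1
slot 3 (ALU): stall WAW — free A3,Mu1,Ld0,B1 rp3 wp1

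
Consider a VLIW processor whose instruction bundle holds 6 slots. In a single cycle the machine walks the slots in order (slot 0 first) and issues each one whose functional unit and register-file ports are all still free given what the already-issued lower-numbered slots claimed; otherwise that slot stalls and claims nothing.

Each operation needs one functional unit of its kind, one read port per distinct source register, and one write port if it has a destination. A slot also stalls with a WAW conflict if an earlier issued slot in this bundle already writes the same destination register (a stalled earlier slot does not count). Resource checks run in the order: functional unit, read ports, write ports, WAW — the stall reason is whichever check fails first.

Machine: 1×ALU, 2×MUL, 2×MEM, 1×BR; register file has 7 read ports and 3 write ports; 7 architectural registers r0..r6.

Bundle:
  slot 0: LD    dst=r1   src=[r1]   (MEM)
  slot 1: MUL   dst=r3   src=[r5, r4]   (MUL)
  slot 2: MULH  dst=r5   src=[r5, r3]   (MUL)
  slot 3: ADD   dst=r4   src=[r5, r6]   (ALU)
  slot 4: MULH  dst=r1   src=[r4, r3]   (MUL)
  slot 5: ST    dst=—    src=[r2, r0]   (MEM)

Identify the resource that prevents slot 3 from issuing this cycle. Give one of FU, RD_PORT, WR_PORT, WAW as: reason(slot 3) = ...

reason(slot 3) = WR_PORT

  0. MEM→r1 ⇒ go  {1A/2Mu/1Ld/1B | 6r 2w}
  1. MUL→r3 ⇒ go  {1A/1Mu/1Ld/1B | 4r 1w}
  2. MUL→r5 ⇒ go  {1A/0Mu/1Ld/1B | 2r 0w}
  3. ALU→r4 ⇒ no(WR_PORT)  {1A/0Mu/1Ld/1B | 2r 0w}
  4. MUL→r1 ⇒ no(FU)  {1A/0Mu/1Ld/1B | 2r 0w}
  5. MEM ⇒ go  {1A/0Mu/0Ld/1B | 0r 0w}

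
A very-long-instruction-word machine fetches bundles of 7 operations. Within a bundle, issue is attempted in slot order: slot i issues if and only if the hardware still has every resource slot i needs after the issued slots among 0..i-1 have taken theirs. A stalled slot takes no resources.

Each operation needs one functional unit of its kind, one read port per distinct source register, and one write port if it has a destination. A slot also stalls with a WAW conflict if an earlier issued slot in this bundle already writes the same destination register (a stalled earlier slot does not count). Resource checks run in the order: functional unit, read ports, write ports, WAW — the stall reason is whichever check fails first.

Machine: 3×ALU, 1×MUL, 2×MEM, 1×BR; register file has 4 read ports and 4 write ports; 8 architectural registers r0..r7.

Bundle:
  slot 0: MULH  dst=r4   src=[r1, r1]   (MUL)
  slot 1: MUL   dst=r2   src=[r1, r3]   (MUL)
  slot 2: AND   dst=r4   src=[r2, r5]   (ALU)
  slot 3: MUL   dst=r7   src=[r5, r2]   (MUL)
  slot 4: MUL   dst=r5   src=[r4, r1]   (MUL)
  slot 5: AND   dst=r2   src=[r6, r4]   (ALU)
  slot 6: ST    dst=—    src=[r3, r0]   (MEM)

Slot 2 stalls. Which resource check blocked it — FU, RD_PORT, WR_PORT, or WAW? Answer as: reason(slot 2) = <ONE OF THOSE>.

reason(slot 2) = WAW

#0 MUL src=r1,r1 dispatched  <A:3 Mu:0 Ld:2 B:1 rd:3 wr:3>
#1 MUL src=r1,r3 held:FU  <A:3 Mu:0 Ld:2 B:1 rd:3 wr:3>
#2 ALU src=r2,r5 held:WAW  <A:3 Mu:0 Ld:2 B:1 rd:3 wr:3>
#3 MUL src=r5,r2 held:FU  <A:3 Mu:0 Ld:2 B:1 rd:3 wr:3>
#4 MUL src=r4,r1 held:FU  <A:3 Mu:0 Ld:2 B:1 rd:3 wr:3>
#5 ALU src=r6,r4 dispatched  <A:2 Mu:0 Ld:2 B:1 rd:1 wr:2>
#6 MEM src=r3,r0 held:RD_PORT  <A:2 Mu:0 Ld:2 B:1 rd:1 wr:2>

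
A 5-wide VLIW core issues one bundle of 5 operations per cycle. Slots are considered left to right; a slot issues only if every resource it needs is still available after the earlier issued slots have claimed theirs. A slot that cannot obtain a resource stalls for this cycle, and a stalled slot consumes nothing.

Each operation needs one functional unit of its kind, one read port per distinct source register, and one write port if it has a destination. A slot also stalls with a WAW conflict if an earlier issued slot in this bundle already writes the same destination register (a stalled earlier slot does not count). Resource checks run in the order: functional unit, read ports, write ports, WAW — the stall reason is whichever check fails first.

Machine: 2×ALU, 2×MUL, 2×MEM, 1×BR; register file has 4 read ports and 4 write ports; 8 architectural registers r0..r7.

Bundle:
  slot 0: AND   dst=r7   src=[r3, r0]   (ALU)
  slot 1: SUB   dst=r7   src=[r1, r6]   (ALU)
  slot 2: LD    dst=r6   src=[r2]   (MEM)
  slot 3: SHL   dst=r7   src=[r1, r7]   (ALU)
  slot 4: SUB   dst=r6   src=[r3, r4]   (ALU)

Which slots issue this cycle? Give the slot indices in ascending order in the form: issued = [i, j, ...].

issued = [0, 2]

slot 0 (ALU): ISSUE — free A1,Mu2,Ld2,B1 rp2 wp3
slot 1 (ALU): stall WAW — free A1,Mu2,Ld2,B1 rp2 wp3
slot 2 (MEM): ISSUE — free A1,Mu2,Ld1,B1 rp1 wp2
slot 3 (ALU): stall RD_PORT — free A1,Mu2,Ld1,B1 rp1 wp2
slot 4 (ALU): stall RD_PORT — free A1,Mu2,Ld1,B1 rp1 wp2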